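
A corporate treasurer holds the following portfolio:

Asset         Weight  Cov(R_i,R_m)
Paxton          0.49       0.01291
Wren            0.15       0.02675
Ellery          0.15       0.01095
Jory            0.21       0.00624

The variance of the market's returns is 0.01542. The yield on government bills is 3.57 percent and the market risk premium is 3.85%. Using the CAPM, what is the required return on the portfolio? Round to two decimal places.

β_Paxton = 0.01291 / 0.01542 = 0.8372
β_Wren = 0.02675 / 0.01542 = 1.7348
β_Ellery = 0.01095 / 0.01542 = 0.7101
β_Jory = 0.00624 / 0.01542 = 0.4047
β_P = Σ w_i β_i = 0.49×0.8372 + 0.15×1.7348 + 0.15×0.7101 + 0.21×0.4047 = 0.8620
E(R_P) = R_f + β_P × MRP = 3.57% + 0.8620 × 3.85% = 6.89%

6.89%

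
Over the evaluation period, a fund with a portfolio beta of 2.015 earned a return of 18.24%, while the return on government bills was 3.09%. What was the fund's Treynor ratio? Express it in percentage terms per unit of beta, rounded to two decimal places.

7.52%

Treynor = (R_P − R_f) / β_P = (18.24% − 3.09%) / 2.0150 = 15.15% / 2.0150 = 7.52%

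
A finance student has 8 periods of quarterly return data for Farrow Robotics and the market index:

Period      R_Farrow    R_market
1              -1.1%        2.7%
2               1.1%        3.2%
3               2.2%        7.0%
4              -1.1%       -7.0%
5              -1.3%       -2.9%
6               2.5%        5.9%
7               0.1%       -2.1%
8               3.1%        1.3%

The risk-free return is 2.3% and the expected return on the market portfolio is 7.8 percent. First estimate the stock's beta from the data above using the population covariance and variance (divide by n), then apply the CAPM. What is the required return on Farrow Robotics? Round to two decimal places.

3.72%

Mean R_i = (-1.1 + 1.1 + 2.2 − 1.1 − 1.3 + 2.5 + 0.1 + 3.1) / 8 = 0.6875%
Mean R_m = (2.7 + 3.2 + 7.0 − 7.0 − 2.9 + 5.9 − 2.1 + 1.3) / 8 = 1.0125%
Σ(R_i − R̄_i)(R_m − R̄_m) = 40.4213  ⇒  Cov = 40.4213 / 8 = 5.0527
Σ(R_m − R̄_m)² = 156.6488  ⇒  Var(R_m) = 156.6488 / 8 = 19.5811
β = Cov / Var(R_m) = 5.0527 / 19.5811 = 0.2580
MRP = 7.8% − 2.3% = 5.50%
E(R) = R_f + β × MRP = 2.3% + 0.2580 × 5.5% = 3.72%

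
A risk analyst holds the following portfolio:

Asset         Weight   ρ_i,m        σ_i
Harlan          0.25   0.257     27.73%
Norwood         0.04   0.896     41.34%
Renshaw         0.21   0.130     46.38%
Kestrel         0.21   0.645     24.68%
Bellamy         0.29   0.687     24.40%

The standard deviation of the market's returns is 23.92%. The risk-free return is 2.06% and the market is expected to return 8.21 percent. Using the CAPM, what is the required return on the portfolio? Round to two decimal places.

β_Harlan = 0.257 × 27.73% / 23.92% = 0.2979
β_Norwood = 0.896 × 41.34% / 23.92% = 1.5485
β_Renshaw = 0.130 × 46.38% / 23.92% = 0.2521
β_Kestrel = 0.645 × 24.68% / 23.92% = 0.6655
β_Bellamy = 0.687 × 24.40% / 23.92% = 0.7008
β_P = Σ w_i β_i = 0.25×0.2979 + 0.04×1.5485 + 0.21×0.2521 + 0.21×0.6655 + 0.29×0.7008 = 0.5323
MRP = 8.21% − 2.06% = 6.15%
E(R_P) = R_f + β_P × MRP = 2.06% + 0.5323 × 6.15% = 5.33%

5.33%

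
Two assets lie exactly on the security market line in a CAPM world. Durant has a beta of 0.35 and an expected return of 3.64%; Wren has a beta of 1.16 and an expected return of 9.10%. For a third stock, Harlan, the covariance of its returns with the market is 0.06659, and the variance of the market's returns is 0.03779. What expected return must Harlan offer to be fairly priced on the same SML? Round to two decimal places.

13.16%

MRP = (9.10% − 3.64%) / (1.16 − 0.35) = 6.7407%
R_f = 3.64% − 0.35 × 6.7407% = 1.2808%
β_Harlan = Cov / Var(R_m) = 0.06659 / 0.03779 = 1.7621
E(R_Harlan) = R_f + β × MRP = 1.2808% + 1.7621 × 6.7407% = 13.16%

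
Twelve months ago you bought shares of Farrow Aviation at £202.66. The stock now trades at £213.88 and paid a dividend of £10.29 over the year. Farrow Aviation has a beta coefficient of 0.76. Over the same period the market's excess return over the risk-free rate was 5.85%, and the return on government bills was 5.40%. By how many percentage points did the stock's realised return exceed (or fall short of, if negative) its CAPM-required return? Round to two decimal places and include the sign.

+0.77%

Realised HPR = (P1 + D1 − P0) / P0 = (213.88 + 10.29 − 202.66) / 202.66 = 21.51 / 202.66 = 10.6138%
CAPM required = R_f + β·MRP = 5.40% + 0.76 × 5.85% = 9.8460%
α = realised − required = 10.6138% − 9.8460% = +0.77%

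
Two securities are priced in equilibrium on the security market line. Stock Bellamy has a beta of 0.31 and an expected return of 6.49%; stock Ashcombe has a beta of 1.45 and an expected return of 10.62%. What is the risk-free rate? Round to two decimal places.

Both satisfy E(R) = R_f + β·MRP, so the slope of the SML is
MRP = (10.62% − 6.49%) / (1.45 − 0.31) = 4.13% / 1.14 = 3.6228%
R_f = E(R_Bellamy) − β_Bellamy·MRP = 6.49% − 0.31 × 3.6228% = 5.3669%

5.37%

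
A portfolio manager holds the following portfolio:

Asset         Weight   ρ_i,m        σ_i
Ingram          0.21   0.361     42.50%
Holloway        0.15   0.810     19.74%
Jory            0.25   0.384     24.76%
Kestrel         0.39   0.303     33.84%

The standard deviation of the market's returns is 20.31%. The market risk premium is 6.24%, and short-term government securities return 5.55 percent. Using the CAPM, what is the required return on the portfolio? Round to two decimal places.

9.24%

β_Ingram = 0.361 × 42.50% / 20.31% = 0.7554
β_Holloway = 0.810 × 19.74% / 20.31% = 0.7873
β_Jory = 0.384 × 24.76% / 20.31% = 0.4681
β_Kestrel = 0.303 × 33.84% / 20.31% = 0.5049
β_P = Σ w_i β_i = 0.21×0.7554 + 0.15×0.7873 + 0.25×0.4681 + 0.39×0.5049 = 0.5907
E(R_P) = R_f + β_P × MRP = 5.55% + 0.5907 × 6.24% = 9.24%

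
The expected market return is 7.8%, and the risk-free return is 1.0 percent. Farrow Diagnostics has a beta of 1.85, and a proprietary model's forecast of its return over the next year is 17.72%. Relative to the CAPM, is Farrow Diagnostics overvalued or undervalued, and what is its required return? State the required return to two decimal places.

Undervalued; required return 13.58%

MRP = 7.8% − 1.0% = 6.80%
Required return = R_f + β·MRP = 1.0% + 1.85 × 6.8% = 13.58%
Forecast 17.72% > required 13.58% → the stock plots above the SML → undervalued.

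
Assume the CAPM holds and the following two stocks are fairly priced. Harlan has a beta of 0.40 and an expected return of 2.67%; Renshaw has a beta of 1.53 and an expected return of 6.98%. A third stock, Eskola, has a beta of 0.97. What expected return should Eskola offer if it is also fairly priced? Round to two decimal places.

MRP (SML slope) = (6.98% − 2.67%) / (1.53 − 0.40) = 4.31% / 1.13 = 3.8142%
R_f (intercept) = 2.67% − 0.40 × 3.8142% = 1.1443%
E(R_Eskola) = R_f + β × MRP = 1.1443% + 0.97 × 3.8142% = 4.84%

4.84%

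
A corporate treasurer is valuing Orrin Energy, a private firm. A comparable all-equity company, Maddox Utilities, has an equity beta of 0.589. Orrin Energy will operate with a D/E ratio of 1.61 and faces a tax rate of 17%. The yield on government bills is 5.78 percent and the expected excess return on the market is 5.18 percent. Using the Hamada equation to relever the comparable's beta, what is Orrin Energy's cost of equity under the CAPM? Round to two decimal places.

12.91%

β_L = β_U × [1 + (1 − t)(D/E)] = 0.589 × [1 + (1 − 0.17) × 1.61]
    = 0.589 × [1 + 0.83 × 1.61] = 0.589 × 2.3363 = 1.3761
E(R) = R_f + β_L × MRP = 5.78% + 1.3761 × 5.18% = 12.91%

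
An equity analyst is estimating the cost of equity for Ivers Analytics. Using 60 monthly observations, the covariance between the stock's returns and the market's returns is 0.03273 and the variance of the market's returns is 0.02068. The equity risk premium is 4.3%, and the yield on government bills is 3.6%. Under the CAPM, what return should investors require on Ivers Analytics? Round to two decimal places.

10.41%

β = Cov(R_i, R_m) / Var(R_m) = 0.03273 / 0.02068 = 1.5827
E(R) = R_f + β × MRP = 3.6% + 1.5827 × 4.3% = 10.41%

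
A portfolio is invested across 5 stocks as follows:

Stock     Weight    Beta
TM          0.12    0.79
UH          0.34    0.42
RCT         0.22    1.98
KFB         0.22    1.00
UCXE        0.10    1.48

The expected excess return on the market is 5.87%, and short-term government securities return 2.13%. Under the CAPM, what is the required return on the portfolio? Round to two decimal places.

8.24%

β_P = Σ w_i β_i = 0.12×0.79 + 0.34×0.42 + 0.22×1.98 + 0.22×1.00 + 0.10×1.48 = 1.0412
E(R_P) = R_f + β_P × MRP = 2.13% + 1.0412 × 5.87% = 8.24%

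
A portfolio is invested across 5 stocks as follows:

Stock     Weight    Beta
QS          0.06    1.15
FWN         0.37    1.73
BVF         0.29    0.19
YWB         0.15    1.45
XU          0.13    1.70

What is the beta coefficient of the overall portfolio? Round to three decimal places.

1.203

β_P = Σ w_i β_i = 0.06×1.15 + 0.37×1.73 + 0.29×0.19 + 0.15×1.45 + 0.13×1.70 = 1.2027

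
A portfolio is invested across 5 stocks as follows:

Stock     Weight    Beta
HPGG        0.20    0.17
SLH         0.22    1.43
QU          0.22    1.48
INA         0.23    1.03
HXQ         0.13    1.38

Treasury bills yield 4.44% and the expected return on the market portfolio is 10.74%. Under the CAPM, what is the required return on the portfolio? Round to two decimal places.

11.31%

β_P = Σ w_i β_i = 0.20×0.17 + 0.22×1.43 + 0.22×1.48 + 0.23×1.03 + 0.13×1.38 = 1.0905
MRP = 10.74% − 4.44% = 6.30%
E(R_P) = R_f + β_P × MRP = 4.44% + 1.0905 × 6.30% = 11.31%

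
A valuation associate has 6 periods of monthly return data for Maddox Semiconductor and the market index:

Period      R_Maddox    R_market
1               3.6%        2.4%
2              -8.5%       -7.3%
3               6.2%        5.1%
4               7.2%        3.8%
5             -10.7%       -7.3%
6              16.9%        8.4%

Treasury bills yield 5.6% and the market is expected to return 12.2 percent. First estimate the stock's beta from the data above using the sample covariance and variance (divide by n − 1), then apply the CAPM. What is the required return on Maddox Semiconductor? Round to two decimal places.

Mean R_i = (3.6 − 8.5 + 6.2 + 7.2 − 10.7 + 16.9) / 6 = 2.4500%
Mean R_m = (2.4 − 7.3 + 5.1 + 3.8 − 7.3 + 8.4) / 6 = 0.8500%
Σ(R_i − R̄_i)(R_m − R̄_m) = 337.2450  ⇒  Cov = 337.2450 / 5 = 67.4490
Σ(R_m − R̄_m)² = 219.0150  ⇒  Var(R_m) = 219.0150 / 5 = 43.8030
β = Cov / Var(R_m) = 67.4490 / 43.8030 = 1.5398
MRP = 12.2% − 5.6% = 6.60%
E(R) = R_f + β × MRP = 5.6% + 1.5398 × 6.6% = 15.76%

15.76%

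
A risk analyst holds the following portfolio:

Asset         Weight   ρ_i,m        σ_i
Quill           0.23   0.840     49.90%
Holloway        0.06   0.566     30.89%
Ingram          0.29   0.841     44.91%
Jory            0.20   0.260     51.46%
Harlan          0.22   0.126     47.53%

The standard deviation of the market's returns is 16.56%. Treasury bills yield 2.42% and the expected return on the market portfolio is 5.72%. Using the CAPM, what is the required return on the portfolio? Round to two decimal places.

7.53%

β_Quill = 0.840 × 49.90% / 16.56% = 2.5312
β_Holloway = 0.566 × 30.89% / 16.56% = 1.0558
β_Ingram = 0.841 × 44.91% / 16.56% = 2.2808
β_Jory = 0.260 × 51.46% / 16.56% = 0.8079
β_Harlan = 0.126 × 47.53% / 16.56% = 0.3616
β_P = Σ w_i β_i = 0.23×2.5312 + 0.06×1.0558 + 0.29×2.2808 + 0.20×0.8079 + 0.22×0.3616 = 1.5481
MRP = 5.72% − 2.42% = 3.30%
E(R_P) = R_f + β_P × MRP = 2.42% + 1.5481 × 3.30% = 7.53%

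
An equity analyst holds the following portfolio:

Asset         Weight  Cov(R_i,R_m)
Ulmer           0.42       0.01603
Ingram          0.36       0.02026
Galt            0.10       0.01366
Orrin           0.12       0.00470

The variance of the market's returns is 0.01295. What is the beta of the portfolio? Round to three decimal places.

1.232

β_Ulmer = 0.01603 / 0.01295 = 1.2378
β_Ingram = 0.02026 / 0.01295 = 1.5645
β_Galt = 0.01366 / 0.01295 = 1.0548
β_Orrin = 0.00470 / 0.01295 = 0.3629
β_P = Σ w_i β_i = 0.42×1.2378 + 0.36×1.5645 + 0.10×1.0548 + 0.12×0.3629 = 1.2321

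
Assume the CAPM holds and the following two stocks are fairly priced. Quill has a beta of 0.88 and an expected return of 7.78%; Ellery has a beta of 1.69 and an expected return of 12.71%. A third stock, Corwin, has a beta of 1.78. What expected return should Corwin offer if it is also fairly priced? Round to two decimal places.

13.26%

MRP (SML slope) = (12.71% − 7.78%) / (1.69 − 0.88) = 4.93% / 0.81 = 6.0864%
R_f (intercept) = 7.78% − 0.88 × 6.0864% = 2.4240%
E(R_Corwin) = R_f + β × MRP = 2.4240% + 1.78 × 6.0864% = 13.26%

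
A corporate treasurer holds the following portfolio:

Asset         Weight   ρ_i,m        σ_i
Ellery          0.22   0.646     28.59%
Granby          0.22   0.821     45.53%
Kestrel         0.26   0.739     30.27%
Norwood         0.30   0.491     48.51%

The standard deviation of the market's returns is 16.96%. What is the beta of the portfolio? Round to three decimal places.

1.489

β_Ellery = 0.646 × 28.59% / 16.96% = 1.0890
β_Granby = 0.821 × 45.53% / 16.96% = 2.2040
β_Kestrel = 0.739 × 30.27% / 16.96% = 1.3190
β_Norwood = 0.491 × 48.51% / 16.96% = 1.4044
β_P = Σ w_i β_i = 0.22×1.0890 + 0.22×2.2040 + 0.26×1.3190 + 0.30×1.4044 = 1.4887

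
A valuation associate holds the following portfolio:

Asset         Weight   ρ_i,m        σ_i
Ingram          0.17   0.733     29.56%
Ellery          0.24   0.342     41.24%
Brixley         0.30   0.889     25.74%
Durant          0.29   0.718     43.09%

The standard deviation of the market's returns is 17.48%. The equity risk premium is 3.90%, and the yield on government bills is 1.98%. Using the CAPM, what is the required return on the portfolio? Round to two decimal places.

β_Ingram = 0.733 × 29.56% / 17.48% = 1.2396
β_Ellery = 0.342 × 41.24% / 17.48% = 0.8069
β_Brixley = 0.889 × 25.74% / 17.48% = 1.3091
β_Durant = 0.718 × 43.09% / 17.48% = 1.7699
β_P = Σ w_i β_i = 0.17×1.2396 + 0.24×0.8069 + 0.30×1.3091 + 0.29×1.7699 = 1.3104
E(R_P) = R_f + β_P × MRP = 1.98% + 1.3104 × 3.90% = 7.09%

7.09%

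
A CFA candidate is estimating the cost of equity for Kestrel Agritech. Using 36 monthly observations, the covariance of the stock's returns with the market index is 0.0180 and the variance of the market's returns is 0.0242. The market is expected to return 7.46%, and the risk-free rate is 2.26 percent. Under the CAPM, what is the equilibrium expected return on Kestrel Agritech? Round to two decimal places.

β = Cov(R_i, R_m) / Var(R_m) = 0.0180 / 0.0242 = 0.7438
MRP = 7.46% − 2.26% = 5.20%
E(R) = R_f + β × MRP = 2.26% + 0.7438 × 5.20% = 6.13%

6.13%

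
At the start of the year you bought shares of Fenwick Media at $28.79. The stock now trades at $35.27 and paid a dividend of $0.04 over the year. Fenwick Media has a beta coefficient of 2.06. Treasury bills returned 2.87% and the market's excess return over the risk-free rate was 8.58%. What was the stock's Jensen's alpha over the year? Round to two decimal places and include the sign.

+2.10%

Realised HPR = (P1 + D1 − P0) / P0 = (35.27 + 0.04 − 28.79) / 28.79 = 6.52 / 28.79 = 22.6468%
CAPM required = R_f + β·MRP = 2.87% + 2.06 × 8.58% = 20.5448%
α = realised − required = 22.6468% − 20.5448% = +2.10%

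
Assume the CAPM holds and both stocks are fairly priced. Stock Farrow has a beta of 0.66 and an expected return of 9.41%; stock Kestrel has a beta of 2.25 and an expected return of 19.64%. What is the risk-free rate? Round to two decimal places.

5.16%

Both satisfy E(R) = R_f + β·MRP, so the slope of the SML is
MRP = (19.64% − 9.41%) / (2.25 − 0.66) = 10.23% / 1.59 = 6.4340%
R_f = E(R_Farrow) − β_Farrow·MRP = 9.41% − 0.66 × 6.4340% = 5.1636%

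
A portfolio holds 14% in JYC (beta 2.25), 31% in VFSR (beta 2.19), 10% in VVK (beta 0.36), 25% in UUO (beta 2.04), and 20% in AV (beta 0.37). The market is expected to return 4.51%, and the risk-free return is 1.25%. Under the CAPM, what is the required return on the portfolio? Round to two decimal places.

6.51%

β_P = Σ w_i β_i = 0.14×2.25 + 0.31×2.19 + 0.10×0.36 + 0.25×2.04 + 0.20×0.37 = 1.6139
MRP = 4.51% − 1.25% = 3.26%
E(R_P) = R_f + β_P × MRP = 1.25% + 1.6139 × 3.26% = 6.51%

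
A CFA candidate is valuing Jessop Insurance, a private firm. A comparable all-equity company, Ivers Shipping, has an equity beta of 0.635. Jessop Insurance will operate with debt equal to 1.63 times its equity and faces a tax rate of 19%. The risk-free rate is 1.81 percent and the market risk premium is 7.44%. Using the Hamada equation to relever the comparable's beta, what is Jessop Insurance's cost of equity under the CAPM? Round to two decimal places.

β_L = β_U × [1 + (1 − t)(D/E)] = 0.635 × [1 + (1 − 0.19) × 1.63]
    = 0.635 × [1 + 0.81 × 1.63] = 0.635 × 2.3203 = 1.4734
E(R) = R_f + β_L × MRP = 1.81% + 1.4734 × 7.44% = 12.77%

12.77%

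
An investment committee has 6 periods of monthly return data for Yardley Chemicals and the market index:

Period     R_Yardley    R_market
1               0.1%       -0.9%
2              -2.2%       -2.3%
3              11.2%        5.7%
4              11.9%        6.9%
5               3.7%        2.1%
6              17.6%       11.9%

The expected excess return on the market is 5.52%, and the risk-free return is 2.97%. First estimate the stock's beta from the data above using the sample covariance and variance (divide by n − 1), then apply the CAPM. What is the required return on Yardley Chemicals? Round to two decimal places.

Mean R_i = (0.1 − 2.2 + 11.2 + 11.9 + 3.7 + 17.6) / 6 = 7.0500%
Mean R_m = (-0.9 − 2.3 + 5.7 + 6.9 + 2.1 + 11.9) / 6 = 3.9000%
Σ(R_i − R̄_i)(R_m − R̄_m) = 203.1600  ⇒  Cov = 203.1600 / 5 = 40.6320
Σ(R_m − R̄_m)² = 140.9600  ⇒  Var(R_m) = 140.9600 / 5 = 28.1920
β = Cov / Var(R_m) = 40.6320 / 28.1920 = 1.4413
E(R) = R_f + β × MRP = 2.97% + 1.4413 × 5.52% = 10.93%

10.93%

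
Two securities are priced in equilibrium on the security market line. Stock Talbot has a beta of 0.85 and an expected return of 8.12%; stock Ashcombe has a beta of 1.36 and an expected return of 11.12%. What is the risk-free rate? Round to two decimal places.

Both satisfy E(R) = R_f + β·MRP, so the slope of the SML is
MRP = (11.12% − 8.12%) / (1.36 − 0.85) = 3.00% / 0.51 = 5.8824%
R_f = E(R_Talbot) − β_Talbot·MRP = 8.12% − 0.85 × 5.8824% = 3.1200%

3.12%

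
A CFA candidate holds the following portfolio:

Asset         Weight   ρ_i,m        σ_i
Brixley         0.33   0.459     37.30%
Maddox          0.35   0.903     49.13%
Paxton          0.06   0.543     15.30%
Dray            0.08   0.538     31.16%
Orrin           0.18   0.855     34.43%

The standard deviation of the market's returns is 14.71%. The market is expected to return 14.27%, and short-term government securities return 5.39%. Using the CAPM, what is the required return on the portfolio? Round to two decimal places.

β_Brixley = 0.459 × 37.30% / 14.71% = 1.1639
β_Maddox = 0.903 × 49.13% / 14.71% = 3.0159
β_Paxton = 0.543 × 15.30% / 14.71% = 0.5648
β_Dray = 0.538 × 31.16% / 14.71% = 1.1396
β_Orrin = 0.855 × 34.43% / 14.71% = 2.0012
β_P = Σ w_i β_i = 0.33×1.1639 + 0.35×3.0159 + 0.06×0.5648 + 0.08×1.1396 + 0.18×2.0012 = 1.9249
MRP = 14.27% − 5.39% = 8.88%
E(R_P) = R_f + β_P × MRP = 5.39% + 1.9249 × 8.88% = 22.48%

22.48%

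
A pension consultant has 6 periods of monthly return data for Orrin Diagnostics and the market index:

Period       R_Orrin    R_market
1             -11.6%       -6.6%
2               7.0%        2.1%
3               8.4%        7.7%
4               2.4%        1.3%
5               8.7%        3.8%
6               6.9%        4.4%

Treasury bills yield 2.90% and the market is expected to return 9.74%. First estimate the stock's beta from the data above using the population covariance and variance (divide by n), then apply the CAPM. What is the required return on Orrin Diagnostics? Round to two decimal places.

Mean R_i = (-11.6 + 7.0 + 8.4 + 2.4 + 8.7 + 6.9) / 6 = 3.6333%
Mean R_m = (-6.6 + 2.1 + 7.7 + 1.3 + 3.8 + 4.4) / 6 = 2.1167%
Σ(R_i − R̄_i)(R_m − R̄_m) = 176.3367  ⇒  Cov = 176.3367 / 6 = 29.3895
Σ(R_m − R̄_m)² = 115.8683  ⇒  Var(R_m) = 115.8683 / 6 = 19.3114
β = Cov / Var(R_m) = 29.3895 / 19.3114 = 1.5219
MRP = 9.74% − 2.90% = 6.84%
E(R) = R_f + β × MRP = 2.90% + 1.5219 × 6.84% = 13.31%

13.31%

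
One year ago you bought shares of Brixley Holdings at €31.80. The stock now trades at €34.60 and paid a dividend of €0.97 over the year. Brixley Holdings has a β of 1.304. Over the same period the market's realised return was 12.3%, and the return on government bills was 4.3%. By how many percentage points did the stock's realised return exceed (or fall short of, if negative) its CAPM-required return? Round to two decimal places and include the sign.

-2.88%

Realised HPR = (P1 + D1 − P0) / P0 = (34.60 + 0.97 − 31.80) / 31.80 = 3.77 / 31.80 = 11.8553%
MRP = 12.3% − 4.3% = 8.00%
CAPM required = R_f + β·MRP = 4.3% + 1.304 × 8.0% = 14.7320%
α = realised − required = 11.8553% − 14.7320% = -2.88%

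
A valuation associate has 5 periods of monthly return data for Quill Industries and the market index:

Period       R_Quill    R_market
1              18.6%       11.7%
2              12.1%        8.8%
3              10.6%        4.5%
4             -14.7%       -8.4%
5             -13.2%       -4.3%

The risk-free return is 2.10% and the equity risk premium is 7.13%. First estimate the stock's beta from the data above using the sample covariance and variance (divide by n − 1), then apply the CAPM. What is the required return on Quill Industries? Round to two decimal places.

14.72%

Mean R_i = (18.6 + 12.1 + 10.6 − 14.7 − 13.2) / 5 = 2.6800%
Mean R_m = (11.7 + 8.8 + 4.5 − 8.4 − 4.3) / 5 = 2.4600%
Σ(R_i − R̄_i)(R_m − R̄_m) = 519.0760  ⇒  Cov = 519.0760 / 4 = 129.7690
Σ(R_m − R̄_m)² = 293.3720  ⇒  Var(R_m) = 293.3720 / 4 = 73.3430
β = Cov / Var(R_m) = 129.7690 / 73.3430 = 1.7693
E(R) = R_f + β × MRP = 2.10% + 1.7693 × 7.13% = 14.72%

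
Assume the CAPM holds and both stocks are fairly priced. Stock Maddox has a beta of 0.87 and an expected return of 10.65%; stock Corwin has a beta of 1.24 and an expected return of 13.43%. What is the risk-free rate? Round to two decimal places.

Both satisfy E(R) = R_f + β·MRP, so the slope of the SML is
MRP = (13.43% − 10.65%) / (1.24 − 0.87) = 2.78% / 0.37 = 7.5135%
R_f = E(R_Maddox) − β_Maddox·MRP = 10.65% − 0.87 × 7.5135% = 4.1133%

4.11%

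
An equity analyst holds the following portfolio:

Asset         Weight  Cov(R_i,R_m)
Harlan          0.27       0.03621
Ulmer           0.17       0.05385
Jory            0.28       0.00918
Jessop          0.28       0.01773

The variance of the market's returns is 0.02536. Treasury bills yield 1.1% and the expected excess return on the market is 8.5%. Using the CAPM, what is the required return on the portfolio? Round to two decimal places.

β_Harlan = 0.03621 / 0.02536 = 1.4278
β_Ulmer = 0.05385 / 0.02536 = 2.1234
β_Jory = 0.00918 / 0.02536 = 0.3620
β_Jessop = 0.01773 / 0.02536 = 0.6991
β_P = Σ w_i β_i = 0.27×1.4278 + 0.17×2.1234 + 0.28×0.3620 + 0.28×0.6991 = 1.0436
E(R_P) = R_f + β_P × MRP = 1.1% + 1.0436 × 8.5% = 9.97%

9.97%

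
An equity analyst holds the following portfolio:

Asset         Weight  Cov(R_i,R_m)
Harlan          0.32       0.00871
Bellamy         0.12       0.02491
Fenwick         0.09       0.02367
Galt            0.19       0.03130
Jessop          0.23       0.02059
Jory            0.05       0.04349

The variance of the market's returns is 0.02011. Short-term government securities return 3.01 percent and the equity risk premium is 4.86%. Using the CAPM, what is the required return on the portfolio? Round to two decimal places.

8.03%

β_Harlan = 0.00871 / 0.02011 = 0.4331
β_Bellamy = 0.02491 / 0.02011 = 1.2387
β_Fenwick = 0.02367 / 0.02011 = 1.1770
β_Galt = 0.03130 / 0.02011 = 1.5564
β_Jessop = 0.02059 / 0.02011 = 1.0239
β_Jory = 0.04349 / 0.02011 = 2.1626
β_P = Σ w_i β_i = 0.32×0.4331 + 0.12×1.2387 + 0.09×1.1770 + 0.19×1.5564 + 0.23×1.0239 + 0.05×2.1626 = 1.0325
E(R_P) = R_f + β_P × MRP = 3.01% + 1.0325 × 4.86% = 8.03%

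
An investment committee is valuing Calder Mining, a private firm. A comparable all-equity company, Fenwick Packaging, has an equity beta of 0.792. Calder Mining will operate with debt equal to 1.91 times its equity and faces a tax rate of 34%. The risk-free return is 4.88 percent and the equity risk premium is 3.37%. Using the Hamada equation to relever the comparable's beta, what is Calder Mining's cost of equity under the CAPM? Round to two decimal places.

β_L = β_U × [1 + (1 − t)(D/E)] = 0.792 × [1 + (1 − 0.34) × 1.91]
    = 0.792 × [1 + 0.66 × 1.91] = 0.792 × 2.2606 = 1.7904
E(R) = R_f + β_L × MRP = 4.88% + 1.7904 × 3.37% = 10.91%

10.91%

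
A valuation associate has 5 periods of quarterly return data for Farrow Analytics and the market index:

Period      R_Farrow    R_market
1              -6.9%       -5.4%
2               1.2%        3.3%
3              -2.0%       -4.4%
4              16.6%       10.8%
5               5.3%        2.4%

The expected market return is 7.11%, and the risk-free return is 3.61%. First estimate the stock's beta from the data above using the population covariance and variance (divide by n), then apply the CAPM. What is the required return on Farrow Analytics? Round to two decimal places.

8.13%

Mean R_i = (-6.9 + 1.2 − 2.0 + 16.6 + 5.3) / 5 = 2.8400%
Mean R_m = (-5.4 + 3.3 − 4.4 + 10.8 + 2.4) / 5 = 1.3400%
Σ(R_i − R̄_i)(R_m − R̄_m) = 222.9920  ⇒  Cov = 222.9920 / 5 = 44.5984
Σ(R_m − R̄_m)² = 172.8320  ⇒  Var(R_m) = 172.8320 / 5 = 34.5664
β = Cov / Var(R_m) = 44.5984 / 34.5664 = 1.2902
MRP = 7.11% − 3.61% = 3.50%
E(R) = R_f + β × MRP = 3.61% + 1.2902 × 3.50% = 8.13%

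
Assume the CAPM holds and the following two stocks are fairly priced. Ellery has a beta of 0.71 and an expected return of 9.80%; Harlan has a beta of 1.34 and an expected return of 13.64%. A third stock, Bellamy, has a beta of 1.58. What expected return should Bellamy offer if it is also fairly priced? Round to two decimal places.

MRP (SML slope) = (13.64% − 9.80%) / (1.34 − 0.71) = 3.84% / 0.63 = 6.0952%
R_f (intercept) = 9.80% − 0.71 × 6.0952% = 5.4724%
E(R_Bellamy) = R_f + β × MRP = 5.4724% + 1.58 × 6.0952% = 15.10%

15.10%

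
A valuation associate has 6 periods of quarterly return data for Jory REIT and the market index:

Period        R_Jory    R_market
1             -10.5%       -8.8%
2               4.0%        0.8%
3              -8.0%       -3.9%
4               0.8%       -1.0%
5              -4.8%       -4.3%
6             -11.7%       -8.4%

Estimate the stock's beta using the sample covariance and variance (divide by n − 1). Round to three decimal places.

1.566

Mean R_i = (-10.5 + 4.0 − 8.0 + 0.8 − 4.8 − 11.7) / 6 = -5.0333%
Mean R_m = (-8.8 + 0.8 − 3.9 − 1.0 − 4.3 − 8.4) / 6 = -4.2667%
Σ(R_i − R̄_i)(R_m − R̄_m) = 116.0667  ⇒  Cov = 116.0667 / 5 = 23.2133
Σ(R_m − R̄_m)² = 74.1133  ⇒  Var(R_m) = 74.1133 / 5 = 14.8227
β = Cov / Var(R_m) = 23.2133 / 14.8227 = 1.5661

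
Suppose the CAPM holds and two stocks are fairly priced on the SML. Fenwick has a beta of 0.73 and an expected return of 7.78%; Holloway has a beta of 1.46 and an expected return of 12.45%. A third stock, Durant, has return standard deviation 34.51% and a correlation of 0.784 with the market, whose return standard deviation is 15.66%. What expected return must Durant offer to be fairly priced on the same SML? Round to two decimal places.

MRP = (12.45% − 7.78%) / (1.46 − 0.73) = 6.3973%
R_f = 7.78% − 0.73 × 6.3973% = 3.1100%
β_Durant = ρ·σ_i/σ_m = 0.784 × 34.51 / 15.66 = 1.7277
E(R_Durant) = R_f + β × MRP = 3.1100% + 1.7277 × 6.3973% = 14.16%

14.16%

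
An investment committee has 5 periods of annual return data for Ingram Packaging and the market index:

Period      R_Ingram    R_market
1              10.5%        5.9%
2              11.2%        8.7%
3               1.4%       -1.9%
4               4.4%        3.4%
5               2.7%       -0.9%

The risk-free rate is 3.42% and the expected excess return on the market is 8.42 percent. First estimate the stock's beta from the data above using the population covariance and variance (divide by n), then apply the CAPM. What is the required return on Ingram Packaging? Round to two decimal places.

11.54%

Mean R_i = (10.5 + 11.2 + 1.4 + 4.4 + 2.7) / 5 = 6.0400%
Mean R_m = (5.9 + 8.7 − 1.9 + 3.4 − 0.9) / 5 = 3.0400%
Σ(R_i − R̄_i)(R_m − R̄_m) = 77.4520  ⇒  Cov = 77.4520 / 5 = 15.4904
Σ(R_m − R̄_m)² = 80.2720  ⇒  Var(R_m) = 80.2720 / 5 = 16.0544
β = Cov / Var(R_m) = 15.4904 / 16.0544 = 0.9649
E(R) = R_f + β × MRP = 3.42% + 0.9649 × 8.42% = 11.54%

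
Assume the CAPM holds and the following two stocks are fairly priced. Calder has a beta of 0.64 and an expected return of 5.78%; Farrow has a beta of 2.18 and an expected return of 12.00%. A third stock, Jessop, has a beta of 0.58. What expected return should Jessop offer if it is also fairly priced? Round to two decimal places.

MRP (SML slope) = (12.00% − 5.78%) / (2.18 − 0.64) = 6.22% / 1.54 = 4.0390%
R_f (intercept) = 5.78% − 0.64 × 4.0390% = 3.1950%
E(R_Jessop) = R_f + β × MRP = 3.1950% + 0.58 × 4.0390% = 5.54%

5.54%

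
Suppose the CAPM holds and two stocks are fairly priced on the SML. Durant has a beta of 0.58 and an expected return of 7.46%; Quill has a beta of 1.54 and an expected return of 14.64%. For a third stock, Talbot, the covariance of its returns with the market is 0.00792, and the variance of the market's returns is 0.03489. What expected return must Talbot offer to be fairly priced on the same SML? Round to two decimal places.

MRP = (14.64% − 7.46%) / (1.54 − 0.58) = 7.4792%
R_f = 7.46% − 0.58 × 7.4792% = 3.1221%
β_Talbot = Cov / Var(R_m) = 0.00792 / 0.03489 = 0.2270
E(R_Talbot) = R_f + β × MRP = 3.1221% + 0.2270 × 7.4792% = 4.82%

4.82%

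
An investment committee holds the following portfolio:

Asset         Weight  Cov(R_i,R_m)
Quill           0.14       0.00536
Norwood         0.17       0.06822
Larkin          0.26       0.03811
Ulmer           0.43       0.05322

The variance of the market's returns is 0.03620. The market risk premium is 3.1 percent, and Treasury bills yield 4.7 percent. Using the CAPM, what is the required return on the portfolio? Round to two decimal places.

8.57%

β_Quill = 0.00536 / 0.03620 = 0.1481
β_Norwood = 0.06822 / 0.03620 = 1.8845
β_Larkin = 0.03811 / 0.03620 = 1.0528
β_Ulmer = 0.05322 / 0.03620 = 1.4702
β_P = Σ w_i β_i = 0.14×0.1481 + 0.17×1.8845 + 0.26×1.0528 + 0.43×1.4702 = 1.2470
E(R_P) = R_f + β_P × MRP = 4.7% + 1.2470 × 3.1% = 8.57%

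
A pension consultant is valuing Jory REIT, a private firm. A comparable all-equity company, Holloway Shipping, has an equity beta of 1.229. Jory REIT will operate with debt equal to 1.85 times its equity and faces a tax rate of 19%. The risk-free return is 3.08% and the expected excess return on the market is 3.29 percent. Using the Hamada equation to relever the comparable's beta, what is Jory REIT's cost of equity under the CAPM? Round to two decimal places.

β_L = β_U × [1 + (1 − t)(D/E)] = 1.229 × [1 + (1 − 0.19) × 1.85]
    = 1.229 × [1 + 0.81 × 1.85] = 1.229 × 2.4985 = 3.0707
E(R) = R_f + β_L × MRP = 3.08% + 3.0707 × 3.29% = 13.18%

13.18%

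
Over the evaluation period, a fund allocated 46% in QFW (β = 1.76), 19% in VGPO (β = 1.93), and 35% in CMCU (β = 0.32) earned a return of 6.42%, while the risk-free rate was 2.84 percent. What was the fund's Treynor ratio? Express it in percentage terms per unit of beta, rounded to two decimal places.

β_P = 0.46×1.76 + 0.19×1.93 + 0.35×0.32 = 1.2883
Treynor = (R_P − R_f) / β_P = (6.42% − 2.84%) / 1.2883 = 3.58% / 1.2883 = 2.78%

2.78%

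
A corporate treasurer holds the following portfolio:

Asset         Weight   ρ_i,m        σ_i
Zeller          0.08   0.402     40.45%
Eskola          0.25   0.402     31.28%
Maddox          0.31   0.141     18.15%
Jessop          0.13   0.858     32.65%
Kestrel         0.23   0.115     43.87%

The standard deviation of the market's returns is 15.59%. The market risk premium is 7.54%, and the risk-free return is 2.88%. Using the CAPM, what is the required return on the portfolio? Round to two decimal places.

7.74%

β_Zeller = 0.402 × 40.45% / 15.59% = 1.0430
β_Eskola = 0.402 × 31.28% / 15.59% = 0.8066
β_Maddox = 0.141 × 18.15% / 15.59% = 0.1642
β_Jessop = 0.858 × 32.65% / 15.59% = 1.7969
β_Kestrel = 0.115 × 43.87% / 15.59% = 0.3236
β_P = Σ w_i β_i = 0.08×1.0430 + 0.25×0.8066 + 0.31×0.1642 + 0.13×1.7969 + 0.23×0.3236 = 0.6440
E(R_P) = R_f + β_P × MRP = 2.88% + 0.6440 × 7.54% = 7.74%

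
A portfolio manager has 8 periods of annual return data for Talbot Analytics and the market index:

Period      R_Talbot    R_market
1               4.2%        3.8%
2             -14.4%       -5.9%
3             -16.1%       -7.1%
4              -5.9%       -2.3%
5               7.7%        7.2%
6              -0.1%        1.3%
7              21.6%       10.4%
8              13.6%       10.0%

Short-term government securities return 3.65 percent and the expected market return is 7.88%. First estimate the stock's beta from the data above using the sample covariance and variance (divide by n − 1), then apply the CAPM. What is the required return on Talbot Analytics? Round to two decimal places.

11.65%

Mean R_i = (4.2 − 14.4 − 16.1 − 5.9 + 7.7 − 0.1 + 21.6 + 13.6) / 8 = 1.3250%
Mean R_m = (3.8 − 5.9 − 7.1 − 2.3 + 7.2 + 1.3 + 10.4 + 10.0) / 8 = 2.1750%
Σ(R_i − R̄_i)(R_m − R̄_m) = 621.6950  ⇒  Cov = 621.6950 / 7 = 88.8136
Σ(R_m − R̄_m)² = 328.7950  ⇒  Var(R_m) = 328.7950 / 7 = 46.9707
β = Cov / Var(R_m) = 88.8136 / 46.9707 = 1.8908
MRP = 7.88% − 3.65% = 4.23%
E(R) = R_f + β × MRP = 3.65% + 1.8908 × 4.23% = 11.65%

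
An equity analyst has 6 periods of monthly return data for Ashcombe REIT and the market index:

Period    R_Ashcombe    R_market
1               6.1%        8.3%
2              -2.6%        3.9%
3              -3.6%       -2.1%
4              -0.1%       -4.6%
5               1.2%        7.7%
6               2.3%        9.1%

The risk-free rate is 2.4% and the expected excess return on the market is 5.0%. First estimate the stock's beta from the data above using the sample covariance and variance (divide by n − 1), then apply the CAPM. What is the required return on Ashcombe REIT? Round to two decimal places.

Mean R_i = (6.1 − 2.6 − 3.6 − 0.1 + 1.2 + 2.3) / 6 = 0.5500%
Mean R_m = (8.3 + 3.9 − 2.1 − 4.6 + 7.7 + 9.1) / 6 = 3.7167%
Σ(R_i − R̄_i)(R_m − R̄_m) = 66.4150  ⇒  Cov = 66.4150 / 5 = 13.2830
Σ(R_m − R̄_m)² = 168.8883  ⇒  Var(R_m) = 168.8883 / 5 = 33.7777
β = Cov / Var(R_m) = 13.2830 / 33.7777 = 0.3932
E(R) = R_f + β × MRP = 2.4% + 0.3932 × 5.0% = 4.37%

4.37%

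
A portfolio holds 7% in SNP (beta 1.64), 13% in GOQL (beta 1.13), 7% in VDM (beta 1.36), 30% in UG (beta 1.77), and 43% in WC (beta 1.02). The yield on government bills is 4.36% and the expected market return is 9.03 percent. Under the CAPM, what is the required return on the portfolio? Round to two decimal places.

10.55%

β_P = Σ w_i β_i = 0.07×1.64 + 0.13×1.13 + 0.07×1.36 + 0.30×1.77 + 0.43×1.02 = 1.3265
MRP = 9.03% − 4.36% = 4.67%
E(R_P) = R_f + β_P × MRP = 4.36% + 1.3265 × 4.67% = 10.55%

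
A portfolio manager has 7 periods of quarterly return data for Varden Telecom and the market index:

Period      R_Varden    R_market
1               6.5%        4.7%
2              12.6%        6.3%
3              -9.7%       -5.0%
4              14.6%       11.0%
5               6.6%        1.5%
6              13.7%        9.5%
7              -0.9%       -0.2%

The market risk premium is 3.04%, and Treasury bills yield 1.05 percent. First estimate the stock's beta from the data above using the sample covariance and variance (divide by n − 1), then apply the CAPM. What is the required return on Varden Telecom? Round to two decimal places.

5.64%

Mean R_i = (6.5 + 12.6 − 9.7 + 14.6 + 6.6 + 13.7 − 0.9) / 7 = 6.2000%
Mean R_m = (4.7 + 6.3 − 5.0 + 11.0 + 1.5 + 9.5 − 0.2) / 7 = 3.9714%
Σ(R_i − R̄_i)(R_m − R̄_m) = 286.9000  ⇒  Cov = 286.9000 / 6 = 47.8167
Σ(R_m − R̄_m)² = 189.9143  ⇒  Var(R_m) = 189.9143 / 6 = 31.6524
β = Cov / Var(R_m) = 47.8167 / 31.6524 = 1.5107
E(R) = R_f + β × MRP = 1.05% + 1.5107 × 3.04% = 5.64%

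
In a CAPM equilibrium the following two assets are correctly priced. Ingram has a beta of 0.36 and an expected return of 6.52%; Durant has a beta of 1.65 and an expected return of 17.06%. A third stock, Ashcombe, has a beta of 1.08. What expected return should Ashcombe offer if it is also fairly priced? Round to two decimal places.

MRP (SML slope) = (17.06% − 6.52%) / (1.65 − 0.36) = 10.54% / 1.29 = 8.1705%
R_f (intercept) = 6.52% − 0.36 × 8.1705% = 3.5786%
E(R_Ashcombe) = R_f + β × MRP = 3.5786% + 1.08 × 8.1705% = 12.40%

12.40%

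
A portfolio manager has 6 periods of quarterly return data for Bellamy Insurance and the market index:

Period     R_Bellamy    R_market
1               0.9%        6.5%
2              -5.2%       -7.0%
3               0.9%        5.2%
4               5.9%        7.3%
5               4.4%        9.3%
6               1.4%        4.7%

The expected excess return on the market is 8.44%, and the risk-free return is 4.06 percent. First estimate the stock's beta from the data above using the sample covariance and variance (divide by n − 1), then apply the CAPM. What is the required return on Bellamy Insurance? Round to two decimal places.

Mean R_i = (0.9 − 5.2 + 0.9 + 5.9 + 4.4 + 1.4) / 6 = 1.3833%
Mean R_m = (6.5 − 7.0 + 5.2 + 7.3 + 9.3 + 4.7) / 6 = 4.3333%
Σ(R_i − R̄_i)(R_m − R̄_m) = 101.5333  ⇒  Cov = 101.5333 / 5 = 20.3067
Σ(R_m − R̄_m)² = 167.4933  ⇒  Var(R_m) = 167.4933 / 5 = 33.4987
β = Cov / Var(R_m) = 20.3067 / 33.4987 = 0.6062
E(R) = R_f + β × MRP = 4.06% + 0.6062 × 8.44% = 9.18%

9.18%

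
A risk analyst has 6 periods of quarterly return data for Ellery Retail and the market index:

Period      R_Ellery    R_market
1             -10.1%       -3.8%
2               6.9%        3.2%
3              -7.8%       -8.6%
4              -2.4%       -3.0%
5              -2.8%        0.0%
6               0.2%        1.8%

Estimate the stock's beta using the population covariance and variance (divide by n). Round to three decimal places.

1.156

Mean R_i = (-10.1 + 6.9 − 7.8 − 2.4 − 2.8 + 0.2) / 6 = -2.6667%
Mean R_m = (-3.8 + 3.2 − 8.6 − 3.0 + 0.0 + 1.8) / 6 = -1.7333%
Σ(R_i − R̄_i)(R_m − R̄_m) = 107.3667  ⇒  Cov = 107.3667 / 6 = 17.8945
Σ(R_m − R̄_m)² = 92.8533  ⇒  Var(R_m) = 92.8533 / 6 = 15.4756
β = Cov / Var(R_m) = 17.8945 / 15.4756 = 1.1563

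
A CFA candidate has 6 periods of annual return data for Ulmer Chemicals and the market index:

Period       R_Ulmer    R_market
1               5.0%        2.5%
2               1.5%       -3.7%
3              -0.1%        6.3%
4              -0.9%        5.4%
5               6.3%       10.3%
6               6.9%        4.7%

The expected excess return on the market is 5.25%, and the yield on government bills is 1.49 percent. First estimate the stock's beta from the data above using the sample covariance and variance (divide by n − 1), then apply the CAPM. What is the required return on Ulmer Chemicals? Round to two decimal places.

Mean R_i = (5.0 + 1.5 − 0.1 − 0.9 + 6.3 + 6.9) / 6 = 3.1167%
Mean R_m = (2.5 − 3.7 + 6.3 + 5.4 + 10.3 + 4.7) / 6 = 4.2500%
Σ(R_i − R̄_i)(R_m − R̄_m) = 19.3050  ⇒  Cov = 19.3050 / 5 = 3.8610
Σ(R_m − R̄_m)² = 108.5950  ⇒  Var(R_m) = 108.5950 / 5 = 21.7190
β = Cov / Var(R_m) = 3.8610 / 21.7190 = 0.1778
E(R) = R_f + β × MRP = 1.49% + 0.1778 × 5.25% = 2.42%

2.42%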